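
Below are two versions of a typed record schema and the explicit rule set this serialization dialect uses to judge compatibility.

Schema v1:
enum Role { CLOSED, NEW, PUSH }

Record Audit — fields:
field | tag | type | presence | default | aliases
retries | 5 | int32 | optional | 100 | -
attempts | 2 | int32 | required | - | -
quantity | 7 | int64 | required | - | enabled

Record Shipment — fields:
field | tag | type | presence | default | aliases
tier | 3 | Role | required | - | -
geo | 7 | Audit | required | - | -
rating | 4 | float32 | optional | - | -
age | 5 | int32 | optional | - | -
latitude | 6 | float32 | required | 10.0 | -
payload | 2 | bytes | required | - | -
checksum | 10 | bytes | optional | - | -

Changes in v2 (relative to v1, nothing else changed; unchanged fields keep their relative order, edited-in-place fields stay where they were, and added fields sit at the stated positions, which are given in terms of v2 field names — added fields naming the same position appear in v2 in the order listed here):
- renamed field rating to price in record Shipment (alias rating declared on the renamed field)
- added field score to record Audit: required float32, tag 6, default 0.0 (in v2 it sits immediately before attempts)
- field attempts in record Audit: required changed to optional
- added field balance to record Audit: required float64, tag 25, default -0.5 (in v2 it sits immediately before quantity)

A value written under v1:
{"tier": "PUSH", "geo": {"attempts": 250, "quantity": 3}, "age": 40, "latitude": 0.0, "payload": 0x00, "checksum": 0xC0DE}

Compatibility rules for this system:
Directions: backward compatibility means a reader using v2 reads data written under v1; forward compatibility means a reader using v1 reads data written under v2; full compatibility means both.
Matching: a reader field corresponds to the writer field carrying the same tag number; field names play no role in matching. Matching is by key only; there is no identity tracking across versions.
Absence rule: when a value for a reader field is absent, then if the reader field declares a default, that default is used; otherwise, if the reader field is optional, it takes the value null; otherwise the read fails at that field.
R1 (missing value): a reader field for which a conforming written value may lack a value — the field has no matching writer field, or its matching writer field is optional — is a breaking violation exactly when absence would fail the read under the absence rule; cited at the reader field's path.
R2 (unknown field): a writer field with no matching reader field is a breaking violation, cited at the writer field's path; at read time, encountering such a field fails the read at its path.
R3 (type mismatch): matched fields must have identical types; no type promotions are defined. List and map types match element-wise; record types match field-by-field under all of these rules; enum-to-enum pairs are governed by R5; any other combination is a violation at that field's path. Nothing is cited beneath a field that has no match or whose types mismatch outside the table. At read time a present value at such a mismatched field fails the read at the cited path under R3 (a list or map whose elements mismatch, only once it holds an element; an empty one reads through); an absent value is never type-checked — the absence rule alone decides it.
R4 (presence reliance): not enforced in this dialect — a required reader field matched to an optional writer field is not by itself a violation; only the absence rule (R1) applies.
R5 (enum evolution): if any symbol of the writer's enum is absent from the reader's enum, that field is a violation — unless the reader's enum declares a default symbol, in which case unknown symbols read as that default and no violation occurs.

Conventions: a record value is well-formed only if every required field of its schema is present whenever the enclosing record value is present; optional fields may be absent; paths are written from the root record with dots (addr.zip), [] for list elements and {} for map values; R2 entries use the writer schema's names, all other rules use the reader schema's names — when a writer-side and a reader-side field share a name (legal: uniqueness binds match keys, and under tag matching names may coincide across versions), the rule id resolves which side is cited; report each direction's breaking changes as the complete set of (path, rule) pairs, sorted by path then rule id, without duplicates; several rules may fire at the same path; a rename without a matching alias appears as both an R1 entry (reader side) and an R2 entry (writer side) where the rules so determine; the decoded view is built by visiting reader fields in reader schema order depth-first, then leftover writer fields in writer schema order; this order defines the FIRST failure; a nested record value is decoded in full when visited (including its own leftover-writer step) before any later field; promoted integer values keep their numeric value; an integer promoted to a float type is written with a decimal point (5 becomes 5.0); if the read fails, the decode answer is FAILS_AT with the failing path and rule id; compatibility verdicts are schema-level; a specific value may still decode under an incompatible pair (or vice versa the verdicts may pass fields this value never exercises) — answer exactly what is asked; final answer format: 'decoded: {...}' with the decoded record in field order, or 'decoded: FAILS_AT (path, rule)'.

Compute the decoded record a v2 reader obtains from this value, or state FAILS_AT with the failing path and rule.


decoded: {"tier": "PUSH", "geo": {"retries": 100, "score": 0.0, "attempts": 250, "balance": -0.5, "quantity": 3}, "price": null, "age": 40, "latitude": 0.0, "payload": 0x00, "checksum": 0xC0DE}

in Shipment below, arrows point writer -> reader
decode walk for Shipment under reader schema v2:
  tier := "PUSH"
  geo.retries := 100 (no value, default fills)
  geo.score := 0.0 (no value, default fills)
  geo.attempts := 250
  geo.balance := -0.5 (no value, default fills)
  geo.quantity := 3
  price := null (not supplied -> null)
  age := 40
  latitude := 0.0
  payload := 0x00
  checksum := 0xC0DE
  => decoded: {"tier": "PUSH", "geo": {"retries": 100, "score": 0.0, "attempts": 250, "balance": -0.5, "quantity": 3}, "price": null, "age": 40, "latitude": 0.0, "payload": 0x00, "checksum": 0xC0DE}
the other Shipment changes do not affect what is asked:
  field attempts in record Audit: required changed to optional -> shifts the Shipment verdicts, not this decode


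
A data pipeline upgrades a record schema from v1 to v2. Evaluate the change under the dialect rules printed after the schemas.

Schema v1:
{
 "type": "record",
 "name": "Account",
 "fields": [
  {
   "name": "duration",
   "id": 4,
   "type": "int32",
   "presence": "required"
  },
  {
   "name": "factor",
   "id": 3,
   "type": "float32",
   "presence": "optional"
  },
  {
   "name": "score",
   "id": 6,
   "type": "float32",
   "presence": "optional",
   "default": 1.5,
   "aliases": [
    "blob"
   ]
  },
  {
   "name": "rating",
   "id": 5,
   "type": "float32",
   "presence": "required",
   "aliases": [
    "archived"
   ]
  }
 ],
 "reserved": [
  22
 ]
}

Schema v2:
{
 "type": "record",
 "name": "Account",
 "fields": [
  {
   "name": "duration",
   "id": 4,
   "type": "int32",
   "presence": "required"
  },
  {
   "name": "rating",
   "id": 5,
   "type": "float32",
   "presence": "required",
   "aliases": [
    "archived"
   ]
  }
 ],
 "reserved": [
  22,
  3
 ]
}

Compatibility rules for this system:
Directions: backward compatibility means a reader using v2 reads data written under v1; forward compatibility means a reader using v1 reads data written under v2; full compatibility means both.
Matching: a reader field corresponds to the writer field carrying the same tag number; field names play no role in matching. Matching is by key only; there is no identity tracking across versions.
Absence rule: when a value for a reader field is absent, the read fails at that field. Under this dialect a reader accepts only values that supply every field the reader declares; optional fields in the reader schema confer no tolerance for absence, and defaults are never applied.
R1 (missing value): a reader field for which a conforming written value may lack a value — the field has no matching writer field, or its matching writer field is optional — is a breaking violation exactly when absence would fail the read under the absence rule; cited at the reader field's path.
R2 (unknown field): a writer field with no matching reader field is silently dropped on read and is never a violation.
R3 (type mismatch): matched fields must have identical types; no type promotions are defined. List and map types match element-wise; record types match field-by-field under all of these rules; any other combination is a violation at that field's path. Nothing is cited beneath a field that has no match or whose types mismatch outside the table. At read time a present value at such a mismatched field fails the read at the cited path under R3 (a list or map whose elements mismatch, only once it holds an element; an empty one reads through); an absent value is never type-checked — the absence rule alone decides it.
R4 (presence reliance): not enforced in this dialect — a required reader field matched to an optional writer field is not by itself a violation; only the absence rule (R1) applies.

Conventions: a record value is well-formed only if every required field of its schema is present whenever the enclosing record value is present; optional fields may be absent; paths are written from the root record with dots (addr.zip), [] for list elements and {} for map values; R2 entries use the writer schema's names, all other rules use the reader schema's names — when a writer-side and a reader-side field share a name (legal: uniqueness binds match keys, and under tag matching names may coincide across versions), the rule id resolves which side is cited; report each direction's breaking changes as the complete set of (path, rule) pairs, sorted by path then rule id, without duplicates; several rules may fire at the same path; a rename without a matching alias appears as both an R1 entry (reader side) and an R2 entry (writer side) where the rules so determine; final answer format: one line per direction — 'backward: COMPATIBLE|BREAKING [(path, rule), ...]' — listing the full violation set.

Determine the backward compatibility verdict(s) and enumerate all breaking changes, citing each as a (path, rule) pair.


backward: COMPATIBLE []

in Account below, arrows point writer -> reader
backward analysis of Account with v2 as reader and v1 as writer:
  duration <- duration (int32 -> int32, writer required)
  rating <- rating (float32 -> float32, writer required)
  leftover writer field: factor
  leftover writer field: score
  => no violations; backward on Account: COMPATIBLE


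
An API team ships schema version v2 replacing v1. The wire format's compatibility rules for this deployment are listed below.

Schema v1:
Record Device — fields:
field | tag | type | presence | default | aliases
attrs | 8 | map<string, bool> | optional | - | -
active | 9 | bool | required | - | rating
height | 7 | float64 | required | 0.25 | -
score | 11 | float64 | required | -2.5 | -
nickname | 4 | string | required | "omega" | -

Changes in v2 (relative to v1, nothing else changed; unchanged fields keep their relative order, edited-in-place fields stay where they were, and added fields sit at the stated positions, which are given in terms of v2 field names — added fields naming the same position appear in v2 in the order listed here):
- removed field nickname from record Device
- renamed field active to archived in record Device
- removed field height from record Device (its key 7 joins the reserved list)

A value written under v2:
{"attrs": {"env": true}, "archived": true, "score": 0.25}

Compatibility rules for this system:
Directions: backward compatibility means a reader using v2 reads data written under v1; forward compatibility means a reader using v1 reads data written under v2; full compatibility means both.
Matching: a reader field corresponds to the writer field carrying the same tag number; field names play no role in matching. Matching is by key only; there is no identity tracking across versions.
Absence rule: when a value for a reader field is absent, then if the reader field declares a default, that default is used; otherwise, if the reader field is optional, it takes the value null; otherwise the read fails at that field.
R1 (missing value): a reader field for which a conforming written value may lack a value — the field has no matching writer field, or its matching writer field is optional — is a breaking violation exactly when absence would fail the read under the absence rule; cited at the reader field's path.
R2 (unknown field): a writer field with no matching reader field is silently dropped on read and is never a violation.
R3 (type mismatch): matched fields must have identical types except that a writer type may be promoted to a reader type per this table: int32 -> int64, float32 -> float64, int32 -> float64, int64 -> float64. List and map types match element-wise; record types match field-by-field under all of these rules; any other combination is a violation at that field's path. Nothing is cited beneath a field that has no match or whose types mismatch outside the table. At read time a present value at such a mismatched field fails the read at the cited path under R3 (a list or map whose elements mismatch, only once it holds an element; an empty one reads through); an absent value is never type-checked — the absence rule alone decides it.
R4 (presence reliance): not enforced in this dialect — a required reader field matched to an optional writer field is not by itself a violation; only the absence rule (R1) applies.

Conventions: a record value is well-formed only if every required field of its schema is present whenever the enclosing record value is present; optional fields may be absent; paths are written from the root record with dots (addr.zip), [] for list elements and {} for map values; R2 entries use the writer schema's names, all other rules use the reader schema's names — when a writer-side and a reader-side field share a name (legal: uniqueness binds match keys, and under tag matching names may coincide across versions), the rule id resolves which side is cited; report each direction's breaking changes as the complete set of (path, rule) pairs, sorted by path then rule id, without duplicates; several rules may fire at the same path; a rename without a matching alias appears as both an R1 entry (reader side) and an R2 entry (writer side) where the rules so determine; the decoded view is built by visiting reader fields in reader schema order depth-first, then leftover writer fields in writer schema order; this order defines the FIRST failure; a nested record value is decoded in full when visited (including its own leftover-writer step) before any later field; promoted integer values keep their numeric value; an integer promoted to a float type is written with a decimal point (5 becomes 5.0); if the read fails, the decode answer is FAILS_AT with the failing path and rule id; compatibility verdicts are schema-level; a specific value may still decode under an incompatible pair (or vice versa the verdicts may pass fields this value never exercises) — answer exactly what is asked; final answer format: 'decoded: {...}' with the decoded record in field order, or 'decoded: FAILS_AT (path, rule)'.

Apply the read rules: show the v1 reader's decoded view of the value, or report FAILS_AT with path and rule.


decoded: {"attrs": {"env": true}, "active": true, "height": 0.25, "score": 0.25, "nickname": "omega"}

in Device below, arrows point writer -> reader
decode (reader v1):
  attrs := {"env": true}
  active := true (from writer archived)
  height := 0.25 (no value, default fills)
  score := 0.25
  nickname := "omega" (no value, default fills)
  => decoded: {"attrs": {"env": true}, "active": true, "height": 0.25, "score": 0.25, "nickname": "omega"}
remaining Device differences; none change what is asked:
  removed field nickname from record Device -> triggers nothing under the printed rules; the Device answer is the same either way
  renamed field active to archived in record Device -> triggers nothing under the printed rules; the Device answer is the same either way
  removed field height from record Device (its key 7 joins the reserved list) -> triggers nothing under the printed rules; the Device answer is the same either way


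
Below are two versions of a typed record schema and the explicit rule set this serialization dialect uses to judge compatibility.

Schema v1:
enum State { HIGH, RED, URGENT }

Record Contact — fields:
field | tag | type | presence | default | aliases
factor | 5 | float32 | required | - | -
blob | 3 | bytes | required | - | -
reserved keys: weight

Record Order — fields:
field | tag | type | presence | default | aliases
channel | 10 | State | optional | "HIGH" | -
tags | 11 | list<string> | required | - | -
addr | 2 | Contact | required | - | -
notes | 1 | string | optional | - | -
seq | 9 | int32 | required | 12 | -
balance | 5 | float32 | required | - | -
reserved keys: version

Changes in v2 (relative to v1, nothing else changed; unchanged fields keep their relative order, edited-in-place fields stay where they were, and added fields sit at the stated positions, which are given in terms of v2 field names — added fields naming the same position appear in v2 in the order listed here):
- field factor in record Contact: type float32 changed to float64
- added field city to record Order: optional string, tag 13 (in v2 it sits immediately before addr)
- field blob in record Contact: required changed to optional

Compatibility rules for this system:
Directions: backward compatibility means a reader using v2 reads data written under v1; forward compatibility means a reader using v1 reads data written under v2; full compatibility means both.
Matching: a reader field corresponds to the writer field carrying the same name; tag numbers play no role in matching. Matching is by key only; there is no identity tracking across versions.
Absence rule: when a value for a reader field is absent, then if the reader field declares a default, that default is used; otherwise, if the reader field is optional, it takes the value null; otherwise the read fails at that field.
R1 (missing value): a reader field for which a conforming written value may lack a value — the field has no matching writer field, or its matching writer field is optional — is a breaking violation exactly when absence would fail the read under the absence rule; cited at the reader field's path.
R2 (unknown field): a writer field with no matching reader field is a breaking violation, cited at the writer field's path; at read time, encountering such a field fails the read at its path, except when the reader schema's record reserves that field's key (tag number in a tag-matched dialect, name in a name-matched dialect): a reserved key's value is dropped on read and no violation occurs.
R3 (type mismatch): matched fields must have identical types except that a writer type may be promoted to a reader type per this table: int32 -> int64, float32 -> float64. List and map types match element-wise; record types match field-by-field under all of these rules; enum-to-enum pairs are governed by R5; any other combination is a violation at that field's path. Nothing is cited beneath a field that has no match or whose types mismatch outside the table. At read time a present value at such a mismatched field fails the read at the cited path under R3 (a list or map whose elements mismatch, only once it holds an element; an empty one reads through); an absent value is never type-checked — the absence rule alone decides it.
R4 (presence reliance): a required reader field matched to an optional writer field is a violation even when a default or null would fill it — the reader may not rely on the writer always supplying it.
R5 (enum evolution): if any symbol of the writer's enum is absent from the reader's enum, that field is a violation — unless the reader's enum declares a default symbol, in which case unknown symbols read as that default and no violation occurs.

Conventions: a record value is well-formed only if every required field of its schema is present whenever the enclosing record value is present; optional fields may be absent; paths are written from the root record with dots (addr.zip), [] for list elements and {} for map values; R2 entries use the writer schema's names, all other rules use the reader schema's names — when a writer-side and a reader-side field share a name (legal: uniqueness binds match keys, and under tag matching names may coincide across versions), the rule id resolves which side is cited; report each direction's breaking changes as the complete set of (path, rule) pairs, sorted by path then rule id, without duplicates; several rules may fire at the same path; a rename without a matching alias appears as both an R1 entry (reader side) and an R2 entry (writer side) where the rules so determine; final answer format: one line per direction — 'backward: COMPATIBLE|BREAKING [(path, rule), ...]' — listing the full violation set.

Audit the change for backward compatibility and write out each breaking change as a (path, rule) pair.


the writer's type comes first in each Order pair
backward for Order (reader v2, writer v1):
  channel <- channel (State -> State, writer optional)
  tags <- tags (list<string> -> list<string>, writer required)
  city: no writer-side match
  addr <- addr (Contact -> Contact, writer required)
  notes <- notes (string -> string, writer optional)
  seq <- seq (int32 -> int32, writer required)
  balance <- balance (float32 -> float32, writer required)
  addr.factor <- addr.factor (float32 -> float64, writer required)
  addr.blob <- addr.blob (bytes -> bytes, writer required)
  => backward verdict for Order: COMPATIBLE, no violations
the other Order changes do not affect what is asked:
  field factor in record Contact: type float32 changed to float64 -> its effect on Order is confined to the forward direction, not asked
  added field city to record Order: optional string, tag 13 (in v2 it sits immediately before addr) -> its effect on Order is confined to the forward direction, not asked
  field blob in record Contact: required changed to optional -> its effect on Order is confined to the forward direction, not asked

backward: COMPATIBLE []


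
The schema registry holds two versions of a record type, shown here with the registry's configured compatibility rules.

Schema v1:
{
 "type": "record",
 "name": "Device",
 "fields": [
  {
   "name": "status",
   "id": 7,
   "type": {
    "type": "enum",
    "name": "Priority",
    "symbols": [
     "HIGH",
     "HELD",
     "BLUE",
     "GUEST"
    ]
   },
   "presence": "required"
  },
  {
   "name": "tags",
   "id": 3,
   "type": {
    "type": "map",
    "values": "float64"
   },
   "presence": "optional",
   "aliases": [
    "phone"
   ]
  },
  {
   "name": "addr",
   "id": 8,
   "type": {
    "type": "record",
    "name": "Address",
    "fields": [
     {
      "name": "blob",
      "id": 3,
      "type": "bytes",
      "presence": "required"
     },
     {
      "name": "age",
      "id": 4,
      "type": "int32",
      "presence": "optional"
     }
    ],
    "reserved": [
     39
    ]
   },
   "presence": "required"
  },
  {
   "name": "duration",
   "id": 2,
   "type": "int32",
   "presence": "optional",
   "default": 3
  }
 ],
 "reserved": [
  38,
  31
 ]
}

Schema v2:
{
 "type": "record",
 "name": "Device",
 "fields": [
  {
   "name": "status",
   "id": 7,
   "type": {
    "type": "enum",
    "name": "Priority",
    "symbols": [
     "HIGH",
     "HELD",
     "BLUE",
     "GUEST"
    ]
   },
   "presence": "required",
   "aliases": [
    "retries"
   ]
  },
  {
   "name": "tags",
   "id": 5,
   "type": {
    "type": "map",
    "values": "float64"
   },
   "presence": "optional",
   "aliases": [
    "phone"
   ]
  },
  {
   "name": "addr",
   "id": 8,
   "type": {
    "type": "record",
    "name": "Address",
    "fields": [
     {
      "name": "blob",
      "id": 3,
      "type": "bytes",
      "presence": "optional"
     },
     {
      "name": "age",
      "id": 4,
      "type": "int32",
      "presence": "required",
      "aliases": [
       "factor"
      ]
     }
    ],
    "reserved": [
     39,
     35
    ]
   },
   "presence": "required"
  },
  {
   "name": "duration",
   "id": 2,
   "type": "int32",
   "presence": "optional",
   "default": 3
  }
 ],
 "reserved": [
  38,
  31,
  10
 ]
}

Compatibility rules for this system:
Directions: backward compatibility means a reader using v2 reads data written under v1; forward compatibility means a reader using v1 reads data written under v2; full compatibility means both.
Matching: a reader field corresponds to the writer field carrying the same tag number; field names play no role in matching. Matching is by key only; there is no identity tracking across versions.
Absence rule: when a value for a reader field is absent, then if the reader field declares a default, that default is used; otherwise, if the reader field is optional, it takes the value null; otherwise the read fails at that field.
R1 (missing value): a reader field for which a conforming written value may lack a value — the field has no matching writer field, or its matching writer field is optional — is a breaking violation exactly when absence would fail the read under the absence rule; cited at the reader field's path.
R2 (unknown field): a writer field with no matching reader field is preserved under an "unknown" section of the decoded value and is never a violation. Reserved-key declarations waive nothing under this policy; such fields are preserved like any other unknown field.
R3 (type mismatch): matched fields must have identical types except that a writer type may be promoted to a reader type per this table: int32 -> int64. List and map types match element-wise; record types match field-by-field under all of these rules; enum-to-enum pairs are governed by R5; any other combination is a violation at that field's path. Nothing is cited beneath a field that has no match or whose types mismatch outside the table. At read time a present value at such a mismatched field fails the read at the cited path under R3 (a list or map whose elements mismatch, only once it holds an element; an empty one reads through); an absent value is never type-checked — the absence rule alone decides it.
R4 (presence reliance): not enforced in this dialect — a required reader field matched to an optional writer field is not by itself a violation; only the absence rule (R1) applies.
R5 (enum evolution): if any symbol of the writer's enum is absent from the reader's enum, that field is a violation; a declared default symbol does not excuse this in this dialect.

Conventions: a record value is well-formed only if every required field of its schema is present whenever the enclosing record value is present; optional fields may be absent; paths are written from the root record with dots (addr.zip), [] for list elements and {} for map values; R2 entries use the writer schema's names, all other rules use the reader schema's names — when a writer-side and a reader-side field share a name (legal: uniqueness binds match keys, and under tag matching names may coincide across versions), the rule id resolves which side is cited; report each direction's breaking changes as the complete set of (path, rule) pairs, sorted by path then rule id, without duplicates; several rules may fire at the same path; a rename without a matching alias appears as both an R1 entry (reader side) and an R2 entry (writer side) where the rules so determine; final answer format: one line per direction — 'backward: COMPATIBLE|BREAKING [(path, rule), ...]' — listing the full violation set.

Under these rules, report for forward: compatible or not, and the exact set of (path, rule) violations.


forward: BREAKING [(addr.blob, R1)]

each type pair in Device: writer, then reader
forward on Device — v1 reading data written by v2:
  status <- status (Priority -> Priority, writer required)
  no writer field matches reader tags
  addr <- addr (Address -> Address, writer required)
  duration <- duration (int32 -> int32, writer optional)
  writer field tags has no reader counterpart
  addr.blob <- addr.blob (bytes -> bytes, writer optional)
  addr.age <- addr.age (int32 -> int32, writer required)
  rule R1 violated at addr.blob
  => 1 violation(s): forward is BREAKING for Device
the other Device changes do not affect what is asked:
  field tags in record Device: tag 3 changed to 5 -> triggers nothing under Device's printed rules — same verdict
  field age in record Address: optional changed to required -> matters only for Device's backward compatibility — outside the asked direction


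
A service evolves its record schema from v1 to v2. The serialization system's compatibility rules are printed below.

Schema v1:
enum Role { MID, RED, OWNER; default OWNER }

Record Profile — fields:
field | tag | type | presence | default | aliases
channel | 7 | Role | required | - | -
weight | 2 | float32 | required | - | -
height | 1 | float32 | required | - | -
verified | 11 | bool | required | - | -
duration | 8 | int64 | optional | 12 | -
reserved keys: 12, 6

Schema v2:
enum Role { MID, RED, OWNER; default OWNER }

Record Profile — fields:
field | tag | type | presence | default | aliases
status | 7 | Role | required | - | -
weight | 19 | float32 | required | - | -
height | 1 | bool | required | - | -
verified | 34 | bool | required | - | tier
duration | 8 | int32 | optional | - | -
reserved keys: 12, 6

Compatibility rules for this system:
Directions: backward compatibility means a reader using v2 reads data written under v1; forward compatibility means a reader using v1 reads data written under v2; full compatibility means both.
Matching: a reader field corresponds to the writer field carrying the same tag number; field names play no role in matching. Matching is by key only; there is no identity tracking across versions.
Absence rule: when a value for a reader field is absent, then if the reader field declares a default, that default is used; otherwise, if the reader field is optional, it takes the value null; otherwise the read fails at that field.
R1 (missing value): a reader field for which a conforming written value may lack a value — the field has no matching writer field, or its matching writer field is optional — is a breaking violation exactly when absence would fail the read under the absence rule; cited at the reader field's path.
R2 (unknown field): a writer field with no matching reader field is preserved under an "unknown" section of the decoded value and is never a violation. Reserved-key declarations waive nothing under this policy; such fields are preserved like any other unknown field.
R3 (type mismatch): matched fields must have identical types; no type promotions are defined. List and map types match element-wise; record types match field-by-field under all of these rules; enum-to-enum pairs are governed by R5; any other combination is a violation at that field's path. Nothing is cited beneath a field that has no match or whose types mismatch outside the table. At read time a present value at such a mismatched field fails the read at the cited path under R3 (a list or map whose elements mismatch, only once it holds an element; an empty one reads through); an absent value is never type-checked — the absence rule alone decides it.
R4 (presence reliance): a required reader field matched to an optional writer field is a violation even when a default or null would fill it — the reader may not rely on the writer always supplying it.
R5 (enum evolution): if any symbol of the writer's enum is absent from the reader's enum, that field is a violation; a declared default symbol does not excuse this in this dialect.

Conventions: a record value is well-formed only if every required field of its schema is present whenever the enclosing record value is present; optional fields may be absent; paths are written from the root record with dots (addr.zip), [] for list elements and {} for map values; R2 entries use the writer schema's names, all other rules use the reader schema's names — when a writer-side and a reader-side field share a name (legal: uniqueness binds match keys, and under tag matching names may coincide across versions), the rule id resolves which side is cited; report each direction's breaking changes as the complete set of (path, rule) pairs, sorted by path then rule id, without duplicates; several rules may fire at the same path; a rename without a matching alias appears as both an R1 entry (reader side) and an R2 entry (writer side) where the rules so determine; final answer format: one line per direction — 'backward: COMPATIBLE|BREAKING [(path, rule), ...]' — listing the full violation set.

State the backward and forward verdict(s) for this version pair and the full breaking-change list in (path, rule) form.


each type pair in Profile: writer, then reader
backward for Profile (reader v2, writer v1):
  writer required, Role -> Role: reader status maps from writer channel
  no writer field matches reader weight
  writer required, float32 -> bool: reader height maps from writer height
  no writer field matches reader verified
  writer optional, int64 -> int32: reader duration maps from writer duration
  leftover writer field: weight
  leftover writer field: verified
  rule R3 violated at duration
  rule R3 violated at height
  rule R1 violated at verified
  rule R1 violated at weight
  => 4 violation(s): backward is BREAKING for Profile
forward for Profile (reader v1, writer v2):
  writer required, Role -> Role: reader channel maps from writer status
  no writer field matches reader weight
  writer required, bool -> float32: reader height maps from writer height
  no writer field matches reader verified
  writer optional, int32 -> int64: reader duration maps from writer duration
  leftover writer field: weight
  leftover writer field: verified
  rule R3 violated at duration
  rule R3 violated at height
  rule R1 violated at verified
  rule R1 violated at weight
  => 4 violation(s): forward is BREAKING for Profile

backward: BREAKING [(duration, R3), (height, R3), (verified, R1), (weight, R1)]; forward: BREAKING [(duration, R3), (height, R3), (verified, R1), (weight, R1)]


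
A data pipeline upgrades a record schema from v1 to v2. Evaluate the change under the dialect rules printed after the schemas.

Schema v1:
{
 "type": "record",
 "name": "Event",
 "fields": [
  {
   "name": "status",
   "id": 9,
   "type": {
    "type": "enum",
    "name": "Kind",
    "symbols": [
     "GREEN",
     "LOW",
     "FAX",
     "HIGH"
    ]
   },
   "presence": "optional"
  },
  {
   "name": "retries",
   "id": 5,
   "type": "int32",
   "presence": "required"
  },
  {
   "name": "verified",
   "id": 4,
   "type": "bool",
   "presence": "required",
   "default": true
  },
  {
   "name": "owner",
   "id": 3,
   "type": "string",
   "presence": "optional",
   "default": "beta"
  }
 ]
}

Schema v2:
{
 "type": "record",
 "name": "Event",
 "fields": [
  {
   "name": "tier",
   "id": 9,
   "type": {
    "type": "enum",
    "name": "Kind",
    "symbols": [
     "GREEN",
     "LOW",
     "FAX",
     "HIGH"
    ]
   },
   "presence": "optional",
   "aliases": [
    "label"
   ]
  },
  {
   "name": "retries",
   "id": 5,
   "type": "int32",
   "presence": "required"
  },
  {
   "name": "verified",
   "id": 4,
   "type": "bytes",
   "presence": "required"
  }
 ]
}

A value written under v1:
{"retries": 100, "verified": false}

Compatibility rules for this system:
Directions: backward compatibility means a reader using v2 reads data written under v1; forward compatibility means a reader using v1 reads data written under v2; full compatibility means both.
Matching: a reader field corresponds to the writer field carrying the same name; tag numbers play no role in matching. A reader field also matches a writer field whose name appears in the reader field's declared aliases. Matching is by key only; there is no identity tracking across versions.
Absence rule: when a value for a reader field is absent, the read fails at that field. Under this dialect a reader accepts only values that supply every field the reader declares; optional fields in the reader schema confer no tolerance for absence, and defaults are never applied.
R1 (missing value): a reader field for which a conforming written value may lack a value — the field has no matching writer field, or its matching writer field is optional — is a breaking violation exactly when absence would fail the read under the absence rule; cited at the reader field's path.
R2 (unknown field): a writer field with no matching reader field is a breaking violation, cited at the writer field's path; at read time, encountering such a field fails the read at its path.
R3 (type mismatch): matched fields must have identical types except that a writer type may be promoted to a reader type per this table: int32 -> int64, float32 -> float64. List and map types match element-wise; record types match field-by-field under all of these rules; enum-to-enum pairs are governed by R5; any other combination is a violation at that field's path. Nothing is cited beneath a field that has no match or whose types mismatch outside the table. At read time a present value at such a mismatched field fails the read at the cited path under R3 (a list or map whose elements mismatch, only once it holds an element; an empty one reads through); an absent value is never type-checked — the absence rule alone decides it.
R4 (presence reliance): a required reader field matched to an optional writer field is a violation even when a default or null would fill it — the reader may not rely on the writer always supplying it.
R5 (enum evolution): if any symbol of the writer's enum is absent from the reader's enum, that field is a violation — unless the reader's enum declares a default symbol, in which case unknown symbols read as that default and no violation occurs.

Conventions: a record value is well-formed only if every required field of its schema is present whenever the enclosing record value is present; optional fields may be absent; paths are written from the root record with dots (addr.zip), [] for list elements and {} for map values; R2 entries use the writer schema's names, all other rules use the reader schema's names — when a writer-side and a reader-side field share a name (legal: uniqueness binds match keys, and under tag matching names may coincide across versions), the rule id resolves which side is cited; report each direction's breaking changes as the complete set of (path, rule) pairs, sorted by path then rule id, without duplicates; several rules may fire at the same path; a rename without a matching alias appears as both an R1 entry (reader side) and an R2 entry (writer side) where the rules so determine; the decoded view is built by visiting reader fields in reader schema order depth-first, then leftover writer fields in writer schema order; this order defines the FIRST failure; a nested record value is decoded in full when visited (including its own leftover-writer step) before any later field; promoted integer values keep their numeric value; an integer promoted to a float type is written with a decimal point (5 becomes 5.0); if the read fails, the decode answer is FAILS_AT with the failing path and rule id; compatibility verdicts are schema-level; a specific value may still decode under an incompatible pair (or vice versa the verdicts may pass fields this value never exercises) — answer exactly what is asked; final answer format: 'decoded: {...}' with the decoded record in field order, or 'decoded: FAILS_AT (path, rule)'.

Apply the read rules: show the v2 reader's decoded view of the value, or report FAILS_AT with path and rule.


decoded: FAILS_AT (tier, R1)

each type pair in Event: writer, then reader
decode walk for Event under reader schema v2:
  read fails at tier under R1 (no fill)
  => FAILS_AT (tier, R1)
ruling out the remaining Event differences:
  removed field owner from record Event -> changes Event's schema-level verdicts only — the decode of this value is the same
  field verified in record Event: type bool changed to bytes (its default is dropped) -> changes Event's schema-level verdicts only — the decode of this value is the same
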